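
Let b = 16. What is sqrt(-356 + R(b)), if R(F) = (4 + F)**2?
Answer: 2*sqrt(11) ≈ 6.6332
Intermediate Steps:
sqrt(-356 + R(b)) = sqrt(-356 + (4 + 16)**2) = sqrt(-356 + 20**2) = sqrt(-356 + 400) = sqrt(44) = 2*sqrt(11)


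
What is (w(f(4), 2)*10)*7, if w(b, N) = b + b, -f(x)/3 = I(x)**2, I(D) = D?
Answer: -6720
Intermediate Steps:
f(x) = -3*x**2
w(b, N) = 2*b
(w(f(4), 2)*10)*7 = ((2*(-3*4**2))*10)*7 = ((2*(-3*16))*10)*7 = ((2*(-48))*10)*7 = -96*10*7 = -960*7 = -6720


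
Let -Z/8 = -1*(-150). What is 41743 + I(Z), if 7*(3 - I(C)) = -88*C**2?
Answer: 127012222/7 ≈ 1.8145e+7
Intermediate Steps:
Z = -1200 (Z = -(-8)*(-150) = -8*150 = -1200)
I(C) = 3 + 88*C**2/7 (I(C) = 3 - (-88)*C**2/7 = 3 + 88*C**2/7)
41743 + I(Z) = 41743 + (3 + (88/7)*(-1200)**2) = 41743 + (3 + (88/7)*1440000) = 41743 + (3 + 126720000/7) = 41743 + 126720021/7 = 127012222/7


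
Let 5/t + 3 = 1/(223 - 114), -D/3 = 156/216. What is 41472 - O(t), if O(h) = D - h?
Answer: 20280050/489 ≈ 41473.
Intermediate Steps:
D = -13/6 (D = -468/216 = -3*13/18 = -13/6 ≈ -2.1667)
t = -545/326 (t = 5/(-3 + 1/(223 - 114)) = 5/(-3 + 1/109) = 5/(-326/109) = 5*(-109/326) = -545/326 ≈ -1.6718)
O(h) = -13/6 - h
41472 - O(t) = 41472 - (-13/6 - 1*(-545/326)) = 41472 - (-13/6 + 545/326) = 41472 - 1*(-242/489) = 41472 + 242/489 = 20280050/489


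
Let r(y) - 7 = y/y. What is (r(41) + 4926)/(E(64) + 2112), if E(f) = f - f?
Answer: 2467/1056 ≈ 2.3362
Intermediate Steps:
r(y) = 8 (r(y) = 7 + y/y = 7 + 1 = 8)
E(f) = 0
(r(41) + 4926)/(E(64) + 2112) = (8 + 4926)/(0 + 2112) = 4934/2112 = 4934*(1/2112) = 2467/1056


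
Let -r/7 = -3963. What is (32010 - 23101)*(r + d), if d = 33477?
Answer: 545391162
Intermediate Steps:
r = 27741 (r = -7*(-3963) = 27741)
(32010 - 23101)*(r + d) = (32010 - 23101)*(27741 + 33477) = 8909*61218 = 545391162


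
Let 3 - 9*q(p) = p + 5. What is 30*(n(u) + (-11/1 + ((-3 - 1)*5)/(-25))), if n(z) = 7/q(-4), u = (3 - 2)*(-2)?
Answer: 639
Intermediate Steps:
q(p) = -2/9 - p/9 (q(p) = 1/3 - (p + 5)/9 = 1/3 - (5 + p)/9 = 1/3 + (-5/9 - p/9) = -2/9 - p/9)
u = -2 (u = 1*(-2) = -2)
n(z) = 63/2 (n(z) = 7/(-2/9 - 1/9*(-4)) = 7/(-2/9 + 4/9) = 7/(2/9) = 7*(9/2) = 63/2)
30*(n(u) + (-11/1 + ((-3 - 1)*5)/(-25))) = 30*(63/2 + (-11/1 + ((-3 - 1)*5)/(-25))) = 30*(63/2 + (-11*1 - 4*5*(-1/25))) = 30*(63/2 + (-11 - 20*(-1/25))) = 30*(63/2 + (-11 + 4/5)) = 30*(63/2 - 51/5) = 30*(213/10) = 639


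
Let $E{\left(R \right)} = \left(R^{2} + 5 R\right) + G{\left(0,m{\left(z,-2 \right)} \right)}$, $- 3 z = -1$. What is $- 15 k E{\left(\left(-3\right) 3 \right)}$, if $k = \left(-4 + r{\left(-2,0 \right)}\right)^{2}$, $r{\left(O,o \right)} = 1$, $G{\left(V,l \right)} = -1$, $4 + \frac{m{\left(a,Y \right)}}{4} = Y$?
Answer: $-4725$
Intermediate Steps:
$z = \frac{1}{3}$ ($z = \left(- \frac{1}{3}\right) \left(-1\right) = \frac{1}{3} \approx 0.33333$)
$m{\left(a,Y \right)} = -16 + 4 Y$
$k = 9$ ($k = \left(-4 + 1\right)^{2} = \left(-3\right)^{2} = 9$)
$E{\left(R \right)} = -1 + R^{2} + 5 R$ ($E{\left(R \right)} = \left(R^{2} + 5 R\right) - 1 = -1 + R^{2} + 5 R$)
$- 15 k E{\left(\left(-3\right) 3 \right)} = \left(-15\right) 9 \left(-1 + \left(\left(-3\right) 3\right)^{2} + 5 \left(\left(-3\right) 3\right)\right) = - 135 \left(-1 + \left(-9\right)^{2} + 5 \left(-9\right)\right) = - 135 \left(-1 + 81 - 45\right) = \left(-135\right) 35 = -4725$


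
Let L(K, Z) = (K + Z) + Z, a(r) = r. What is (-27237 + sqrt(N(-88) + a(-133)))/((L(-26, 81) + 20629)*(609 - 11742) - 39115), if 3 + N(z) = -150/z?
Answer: 27237/231215860 - I*sqrt(64999)/5086748920 ≈ 0.0001178 - 5.012e-8*I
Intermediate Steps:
L(K, Z) = K + 2*Z
N(z) = -3 - 150/z
(-27237 + sqrt(N(-88) + a(-133)))/((L(-26, 81) + 20629)*(609 - 11742) - 39115) = (-27237 + sqrt((-3 - 150/(-88)) - 133))/(((-26 + 2*81) + 20629)*(609 - 11742) - 39115) = (-27237 + sqrt((-3 - 150*(-1/88)) - 133))/(((-26 + 162) + 20629)*(-11133) - 39115) = (-27237 + sqrt((-3 + 75/44) - 133))/((136 + 20629)*(-11133) - 39115) = (-27237 + sqrt(-57/44 - 133))/(20765*(-11133) - 39115) = (-27237 + sqrt(-5909/44))/(-231176745 - 39115) = (-27237 + I*sqrt(64999)/22)/(-231215860) = (-27237 + I*sqrt(64999)/22)*(-1/231215860) = 27237/231215860 - I*sqrt(64999)/5086748920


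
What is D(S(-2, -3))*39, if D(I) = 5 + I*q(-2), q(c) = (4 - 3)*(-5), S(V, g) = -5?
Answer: 1170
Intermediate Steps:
q(c) = -5 (q(c) = 1*(-5) = -5)
D(I) = 5 - 5*I (D(I) = 5 + I*(-5) = 5 - 5*I)
D(S(-2, -3))*39 = (5 - 5*(-5))*39 = (5 + 25)*39 = 30*39 = 1170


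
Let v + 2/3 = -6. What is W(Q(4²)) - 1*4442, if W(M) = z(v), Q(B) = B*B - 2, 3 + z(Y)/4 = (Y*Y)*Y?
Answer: -152258/27 ≈ -5639.2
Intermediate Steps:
v = -20/3 (v = -⅔ - 6 = -20/3 ≈ -6.6667)
z(Y) = -12 + 4*Y³ (z(Y) = -12 + 4*((Y*Y)*Y) = -12 + 4*(Y²*Y) = -12 + 4*Y³)
Q(B) = -2 + B² (Q(B) = B² - 2 = -2 + B²)
W(M) = -32324/27 (W(M) = -12 + 4*(-20/3)³ = -12 + 4*(-8000/27) = -12 - 32000/27 = -32324/27)
W(Q(4²)) - 1*4442 = -32324/27 - 1*4442 = -32324/27 - 4442 = -152258/27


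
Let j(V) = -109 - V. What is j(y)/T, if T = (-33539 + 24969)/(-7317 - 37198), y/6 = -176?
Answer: 8431141/1714 ≈ 4919.0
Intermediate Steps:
y = -1056 (y = 6*(-176) = -1056)
T = 1714/8903 (T = -8570/(-44515) = -8570*(-1/44515) = 1714/8903 ≈ 0.19252)
j(y)/T = (-109 - 1*(-1056))/(1714/8903) = (-109 + 1056)*(8903/1714) = 947*(8903/1714) = 8431141/1714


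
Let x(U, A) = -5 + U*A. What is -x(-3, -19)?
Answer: -52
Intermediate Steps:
x(U, A) = -5 + A*U
-x(-3, -19) = -(-5 - 19*(-3)) = -(-5 + 57) = -1*52 = -52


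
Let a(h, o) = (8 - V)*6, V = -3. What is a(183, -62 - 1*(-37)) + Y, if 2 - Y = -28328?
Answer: 28396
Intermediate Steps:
Y = 28330 (Y = 2 - 1*(-28328) = 2 + 28328 = 28330)
a(h, o) = 66 (a(h, o) = (8 - 1*(-3))*6 = (8 + 3)*6 = 11*6 = 66)
a(183, -62 - 1*(-37)) + Y = 66 + 28330 = 28396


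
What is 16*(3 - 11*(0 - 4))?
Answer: 752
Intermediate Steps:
16*(3 - 11*(0 - 4)) = 16*(3 - 11*(-4)) = 16*(3 + 44) = 16*47 = 752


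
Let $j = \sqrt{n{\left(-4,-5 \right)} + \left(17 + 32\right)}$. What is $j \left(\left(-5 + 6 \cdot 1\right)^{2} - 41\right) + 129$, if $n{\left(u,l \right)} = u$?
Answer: $129 - 120 \sqrt{5} \approx -139.33$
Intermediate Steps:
$j = 3 \sqrt{5}$ ($j = \sqrt{-4 + \left(17 + 32\right)} = \sqrt{-4 + 49} = \sqrt{45} = 3 \sqrt{5} \approx 6.7082$)
$j \left(\left(-5 + 6 \cdot 1\right)^{2} - 41\right) + 129 = 3 \sqrt{5} \left(\left(-5 + 6 \cdot 1\right)^{2} - 41\right) + 129 = 3 \sqrt{5} \left(\left(-5 + 6\right)^{2} - 41\right) + 129 = 3 \sqrt{5} \left(1^{2} - 41\right) + 129 = 3 \sqrt{5} \left(1 - 41\right) + 129 = 3 \sqrt{5} \left(-40\right) + 129 = - 120 \sqrt{5} + 129 = 129 - 120 \sqrt{5}$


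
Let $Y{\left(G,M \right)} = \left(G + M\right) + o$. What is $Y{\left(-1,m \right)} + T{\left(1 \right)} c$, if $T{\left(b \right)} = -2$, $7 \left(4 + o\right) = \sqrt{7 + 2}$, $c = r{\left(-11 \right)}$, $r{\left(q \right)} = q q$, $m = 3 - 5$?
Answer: $- \frac{1740}{7} \approx -248.57$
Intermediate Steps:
$m = -2$ ($m = 3 - 5 = -2$)
$r{\left(q \right)} = q^{2}$
$c = 121$ ($c = \left(-11\right)^{2} = 121$)
$o = - \frac{25}{7}$ ($o = -4 + \frac{\sqrt{7 + 2}}{7} = -4 + \frac{\sqrt{9}}{7} = -4 + \frac{1}{7} \cdot 3 = -4 + \frac{3}{7} = - \frac{25}{7} \approx -3.5714$)
$Y{\left(G,M \right)} = - \frac{25}{7} + G + M$ ($Y{\left(G,M \right)} = \left(G + M\right) - \frac{25}{7} = - \frac{25}{7} + G + M$)
$Y{\left(-1,m \right)} + T{\left(1 \right)} c = \left(- \frac{25}{7} - 1 - 2\right) - 242 = - \frac{46}{7} - 242 = - \frac{1740}{7}$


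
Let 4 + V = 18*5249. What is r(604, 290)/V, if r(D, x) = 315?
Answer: 315/94478 ≈ 0.0033341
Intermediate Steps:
V = 94478 (V = -4 + 18*5249 = -4 + 94482 = 94478)
r(604, 290)/V = 315/94478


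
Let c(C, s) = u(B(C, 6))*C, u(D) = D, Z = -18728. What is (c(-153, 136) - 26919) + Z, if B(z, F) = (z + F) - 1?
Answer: -23003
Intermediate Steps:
B(z, F) = -1 + F + z (B(z, F) = (F + z) - 1 = -1 + F + z)
c(C, s) = C*(5 + C) (c(C, s) = (-1 + 6 + C)*C = (5 + C)*C = C*(5 + C))
(c(-153, 136) - 26919) + Z = (-153*(5 - 153) - 26919) - 18728 = (-153*(-148) - 26919) - 18728 = (22644 - 26919) - 18728 = -4275 - 18728 = -23003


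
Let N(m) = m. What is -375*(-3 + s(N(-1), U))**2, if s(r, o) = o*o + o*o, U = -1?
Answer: -375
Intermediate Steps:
s(r, o) = 2*o**2 (s(r, o) = o**2 + o**2 = 2*o**2)
-375*(-3 + s(N(-1), U))**2 = -375*(-3 + 2*(-1)**2)**2 = -375*(-3 + 2*1)**2 = -375*(-3 + 2)**2 = -375*(-1)**2 = -375*1 = -375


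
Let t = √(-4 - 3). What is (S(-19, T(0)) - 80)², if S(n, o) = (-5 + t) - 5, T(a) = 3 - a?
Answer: (90 - I*√7)² ≈ 8093.0 - 476.24*I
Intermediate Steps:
t = I*√7 (t = √(-7) = I*√7 ≈ 2.6458*I)
S(n, o) = -10 + I*√7 (S(n, o) = (-5 + I*√7) - 5 = -10 + I*√7)
(S(-19, T(0)) - 80)² = ((-10 + I*√7) - 80)² = (-90 + I*√7)²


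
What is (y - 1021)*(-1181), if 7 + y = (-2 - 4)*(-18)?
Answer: 1086520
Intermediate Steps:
y = 101 (y = -7 + (-2 - 4)*(-18) = -7 - 6*(-18) = -7 + 108 = 101)
(y - 1021)*(-1181) = (101 - 1021)*(-1181) = -920*(-1181) = 1086520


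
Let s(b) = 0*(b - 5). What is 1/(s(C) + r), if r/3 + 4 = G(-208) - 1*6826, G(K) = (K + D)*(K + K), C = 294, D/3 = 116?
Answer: -1/195210 ≈ -5.1227e-6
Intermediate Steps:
D = 348 (D = 3*116 = 348)
G(K) = 2*K*(348 + K) (G(K) = (K + 348)*(K + K) = (348 + K)*(2*K) = 2*K*(348 + K))
s(b) = 0 (s(b) = 0*(-5 + b) = 0)
r = -195210 (r = -12 + 3*(2*(-208)*(348 - 208) - 1*6826) = -12 + 3*(2*(-208)*140 - 6826) = -12 + 3*(-58240 - 6826) = -12 + 3*(-65066) = -12 - 195198 = -195210)
1/(s(C) + r) = 1/(0 - 195210) = 1/(-195210) = -1/195210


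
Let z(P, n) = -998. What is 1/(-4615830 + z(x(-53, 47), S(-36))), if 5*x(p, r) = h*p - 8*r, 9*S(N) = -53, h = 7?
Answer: -1/4616828 ≈ -2.1660e-7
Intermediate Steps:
S(N) = -53/9 (S(N) = (⅑)*(-53) = -53/9)
x(p, r) = -8*r/5 + 7*p/5 (x(p, r) = (7*p - 8*r)/5 = (-8*r + 7*p)/5 = -8*r/5 + 7*p/5)
1/(-4615830 + z(x(-53, 47), S(-36))) = 1/(-4615830 - 998) = 1/(-4616828) = -1/4616828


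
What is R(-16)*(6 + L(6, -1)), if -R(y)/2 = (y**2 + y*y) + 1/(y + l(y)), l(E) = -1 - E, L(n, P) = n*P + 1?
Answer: -1022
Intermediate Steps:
L(n, P) = 1 + P*n (L(n, P) = P*n + 1 = 1 + P*n)
R(y) = 2 - 4*y**2 (R(y) = -2*((y**2 + y*y) + 1/(y + (-1 - y))) = -2*((y**2 + y**2) + 1/(-1)) = -2*(2*y**2 - 1) = -2*(-1 + 2*y**2) = 2 - 4*y**2)
R(-16)*(6 + L(6, -1)) = (2 - 4*(-16)**2)*(6 + (1 - 1*6)) = (2 - 4*256)*(6 + (1 - 6)) = (2 - 1024)*(6 - 5) = -1022*1 = -1022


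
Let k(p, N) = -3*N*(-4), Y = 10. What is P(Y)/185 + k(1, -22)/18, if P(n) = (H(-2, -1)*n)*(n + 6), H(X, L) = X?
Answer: -1820/111 ≈ -16.396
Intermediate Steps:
k(p, N) = 12*N
P(n) = -2*n*(6 + n) (P(n) = (-2*n)*(n + 6) = (-2*n)*(6 + n) = -2*n*(6 + n))
P(Y)/185 + k(1, -22)/18 = -2*10*(6 + 10)/185 + (12*(-22))/18 = -2*10*16*(1/185) - 264*1/18 = -320*1/185 - 44/3 = -64/37 - 44/3 = -1820/111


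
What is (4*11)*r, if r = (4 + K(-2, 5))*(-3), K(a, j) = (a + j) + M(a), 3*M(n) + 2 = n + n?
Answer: -660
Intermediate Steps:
M(n) = -⅔ + 2*n/3 (M(n) = -⅔ + (n + n)/3 = -⅔ + (2*n)/3 = -⅔ + 2*n/3)
K(a, j) = -⅔ + j + 5*a/3 (K(a, j) = (a + j) + (-⅔ + 2*a/3) = -⅔ + j + 5*a/3)
r = -15 (r = (4 + (-⅔ + 5 + (5/3)*(-2)))*(-3) = (4 + (-⅔ + 5 - 10/3))*(-3) = (4 + 1)*(-3) = 5*(-3) = -15)
(4*11)*r = (4*11)*(-15) = 44*(-15) = -660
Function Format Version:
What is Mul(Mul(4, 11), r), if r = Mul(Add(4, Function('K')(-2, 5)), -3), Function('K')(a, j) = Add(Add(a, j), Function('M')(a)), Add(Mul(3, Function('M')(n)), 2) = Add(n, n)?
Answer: -660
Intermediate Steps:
Function('M')(n) = Add(Rational(-2, 3), Mul(Rational(2, 3), n)) (Function('M')(n) = Add(Rational(-2, 3), Mul(Rational(1, 3), Add(n, n))) = Add(Rational(-2, 3), Mul(Rational(1, 3), Mul(2, n))) = Add(Rational(-2, 3), Mul(Rational(2, 3), n)))
Function('K')(a, j) = Add(Rational(-2, 3), j, Mul(Rational(5, 3), a)) (Function('K')(a, j) = Add(Add(a, j), Add(Rational(-2, 3), Mul(Rational(2, 3), a))) = Add(Rational(-2, 3), j, Mul(Rational(5, 3), a)))
r = -15 (r = Mul(Add(4, Add(Rational(-2, 3), 5, Mul(Rational(5, 3), -2))), -3) = Mul(Add(4, Add(Rational(-2, 3), 5, Rational(-10, 3))), -3) = Mul(Add(4, 1), -3) = Mul(5, -3) = -15)
Mul(Mul(4, 11), r) = Mul(Mul(4, 11), -15) = Mul(44, -15) = -660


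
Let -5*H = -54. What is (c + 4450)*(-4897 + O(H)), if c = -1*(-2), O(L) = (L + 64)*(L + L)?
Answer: -365210916/25 ≈ -1.4608e+7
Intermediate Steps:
H = 54/5 (H = -1/5*(-54) = 54/5 ≈ 10.800)
O(L) = 2*L*(64 + L) (O(L) = (64 + L)*(2*L) = 2*L*(64 + L))
c = 2
(c + 4450)*(-4897 + O(H)) = (2 + 4450)*(-4897 + 2*(54/5)*(64 + 54/5)) = 4452*(-4897 + 2*(54/5)*(374/5)) = 4452*(-4897 + 40392/25) = 4452*(-82033/25) = -365210916/25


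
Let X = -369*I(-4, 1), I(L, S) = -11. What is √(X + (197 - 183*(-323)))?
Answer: √63365 ≈ 251.72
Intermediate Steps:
X = 4059 (X = -369*(-11) = 4059)
√(X + (197 - 183*(-323))) = √(4059 + (197 - 183*(-323))) = √(4059 + (197 + 59109)) = √(4059 + 59306) = √63365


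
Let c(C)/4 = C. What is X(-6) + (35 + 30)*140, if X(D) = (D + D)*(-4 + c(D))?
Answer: 9436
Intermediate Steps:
c(C) = 4*C
X(D) = 2*D*(-4 + 4*D) (X(D) = (D + D)*(-4 + 4*D) = (2*D)*(-4 + 4*D) = 2*D*(-4 + 4*D))
X(-6) + (35 + 30)*140 = 8*(-6)*(-1 - 6) + (35 + 30)*140 = 8*(-6)*(-7) + 65*140 = 336 + 9100 = 9436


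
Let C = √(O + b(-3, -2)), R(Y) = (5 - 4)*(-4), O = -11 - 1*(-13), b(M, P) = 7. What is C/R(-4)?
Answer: -¾ ≈ -0.75000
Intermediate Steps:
O = 2 (O = -11 + 13 = 2)
R(Y) = -4 (R(Y) = 1*(-4) = -4)
C = 3 (C = √(2 + 7) = √9 = 3)
C/R(-4) = 3/(-4) = 3*(-¼) = -¾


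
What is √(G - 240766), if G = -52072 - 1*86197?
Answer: 3*I*√42115 ≈ 615.66*I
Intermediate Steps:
G = -138269 (G = -52072 - 86197 = -138269)
√(G - 240766) = √(-138269 - 240766) = √(-379035) = 3*I*√42115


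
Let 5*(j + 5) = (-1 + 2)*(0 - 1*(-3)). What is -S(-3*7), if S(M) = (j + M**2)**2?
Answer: -4765489/25 ≈ -1.9062e+5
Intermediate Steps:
j = -22/5 (j = -5 + ((-1 + 2)*(0 - 1*(-3)))/5 = -5 + (1*(0 + 3))/5 = -5 + (1*3)/5 = -5 + (1/5)*3 = -5 + 3/5 = -22/5 ≈ -4.4000)
S(M) = (-22/5 + M**2)**2
-S(-3*7) = -(-22 + 5*(-3*7)**2)**2/25 = -(-22 + 5*(-21)**2)**2/25 = -(-22 + 5*441)**2/25 = -(-22 + 2205)**2/25 = -2183**2/25 = -4765489/25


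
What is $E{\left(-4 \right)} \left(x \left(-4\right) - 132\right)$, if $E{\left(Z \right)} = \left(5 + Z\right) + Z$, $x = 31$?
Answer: $768$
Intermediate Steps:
$E{\left(Z \right)} = 5 + 2 Z$
$E{\left(-4 \right)} \left(x \left(-4\right) - 132\right) = \left(5 + 2 \left(-4\right)\right) \left(31 \left(-4\right) - 132\right) = \left(5 - 8\right) \left(-124 - 132\right) = \left(-3\right) \left(-256\right) = 768$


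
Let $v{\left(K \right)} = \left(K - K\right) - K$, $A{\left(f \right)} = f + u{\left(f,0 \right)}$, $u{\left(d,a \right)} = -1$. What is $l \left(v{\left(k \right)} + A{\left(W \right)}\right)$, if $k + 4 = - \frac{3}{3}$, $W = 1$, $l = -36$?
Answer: $-180$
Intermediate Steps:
$A{\left(f \right)} = -1 + f$ ($A{\left(f \right)} = f - 1 = -1 + f$)
$k = -5$ ($k = -4 - \frac{3}{3} = -4 - 1 = -5$)
$v{\left(K \right)} = - K$ ($v{\left(K \right)} = 0 - K = - K$)
$l \left(v{\left(k \right)} + A{\left(W \right)}\right) = - 36 \left(\left(-1\right) \left(-5\right) + \left(-1 + 1\right)\right) = - 36 \left(5 + 0\right) = \left(-36\right) 5 = -180$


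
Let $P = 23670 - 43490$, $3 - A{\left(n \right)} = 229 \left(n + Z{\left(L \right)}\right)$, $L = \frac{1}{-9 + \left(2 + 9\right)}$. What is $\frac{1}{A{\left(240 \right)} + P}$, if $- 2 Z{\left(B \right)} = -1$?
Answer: $- \frac{2}{149783} \approx -1.3353 \cdot 10^{-5}$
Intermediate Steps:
$L = \frac{1}{2}$ ($L = \frac{1}{-9 + 11} = \frac{1}{2} \approx 0.5$)
$Z{\left(B \right)} = \frac{1}{2}$ ($Z{\left(B \right)} = \left(- \frac{1}{2}\right) \left(-1\right) = \frac{1}{2}$)
$A{\left(n \right)} = - \frac{223}{2} - 229 n$ ($A{\left(n \right)} = 3 - 229 \left(n + \frac{1}{2}\right) = 3 - 229 \left(\frac{1}{2} + n\right) = 3 - \left(\frac{229}{2} + 229 n\right) = - \frac{223}{2} - 229 n$)
$P = -19820$ ($P = 23670 - 43490 = -19820$)
$\frac{1}{A{\left(240 \right)} + P} = \frac{1}{\left(- \frac{223}{2} - 54960\right) - 19820} = \frac{1}{- \frac{110143}{2} - 19820} = \frac{1}{- \frac{149783}{2}} = - \frac{2}{149783}$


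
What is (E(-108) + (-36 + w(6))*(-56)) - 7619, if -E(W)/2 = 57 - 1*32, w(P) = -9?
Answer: -5149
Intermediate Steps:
E(W) = -50 (E(W) = -2*(57 - 1*32) = -2*(57 - 32) = -2*25 = -50)
(E(-108) + (-36 + w(6))*(-56)) - 7619 = (-50 + (-36 - 9)*(-56)) - 7619 = (-50 - 45*(-56)) - 7619 = (-50 + 2520) - 7619 = 2470 - 7619 = -5149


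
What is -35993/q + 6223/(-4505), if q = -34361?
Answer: -51680038/154796305 ≈ -0.33386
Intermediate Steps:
-35993/q + 6223/(-4505) = -35993/(-34361) + 6223/(-4505) = -35993*(-1/34361) + 6223*(-1/4505) = 35993/34361 - 6223/4505 = -51680038/154796305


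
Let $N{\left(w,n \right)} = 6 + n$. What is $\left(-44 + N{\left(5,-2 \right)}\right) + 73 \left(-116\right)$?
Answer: $-8508$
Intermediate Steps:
$\left(-44 + N{\left(5,-2 \right)}\right) + 73 \left(-116\right) = \left(-44 + \left(6 - 2\right)\right) + 73 \left(-116\right) = \left(-44 + 4\right) - 8468 = -40 - 8468 = -8508$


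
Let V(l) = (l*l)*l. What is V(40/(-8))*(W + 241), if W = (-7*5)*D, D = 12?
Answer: 22375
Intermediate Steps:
W = -420 (W = -7*5*12 = -35*12 = -420)
V(l) = l³ (V(l) = l²*l = l³)
V(40/(-8))*(W + 241) = (40/(-8))³*(-420 + 241) = (40*(-⅛))³*(-179) = (-5)³*(-179) = -125*(-179) = 22375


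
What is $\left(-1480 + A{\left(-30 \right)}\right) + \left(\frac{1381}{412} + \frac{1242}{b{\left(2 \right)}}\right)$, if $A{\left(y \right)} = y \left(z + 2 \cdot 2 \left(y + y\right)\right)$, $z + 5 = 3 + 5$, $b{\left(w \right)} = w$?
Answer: $\frac{2576793}{412} \approx 6254.4$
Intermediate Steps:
$z = 3$ ($z = -5 + \left(3 + 5\right) = -5 + 8 = 3$)
$A{\left(y \right)} = y \left(3 + 8 y\right)$ ($A{\left(y \right)} = y \left(3 + 2 \cdot 2 \left(y + y\right)\right) = y \left(3 + 2 \cdot 2 \cdot 2 y\right) = y \left(3 + 2 \cdot 4 y\right) = y \left(3 + 8 y\right)$)
$\left(-1480 + A{\left(-30 \right)}\right) + \left(\frac{1381}{412} + \frac{1242}{b{\left(2 \right)}}\right) = \left(-1480 - 30 \left(3 + 8 \left(-30\right)\right)\right) + \left(\frac{1381}{412} + \frac{1242}{2}\right) = \left(-1480 - 30 \left(3 - 240\right)\right) + \left(1381 \cdot \frac{1}{412} + 1242 \cdot \frac{1}{2}\right) = \left(-1480 - -7110\right) + \left(\frac{1381}{412} + 621\right) = \left(-1480 + 7110\right) + \frac{257233}{412} = 5630 + \frac{257233}{412} = \frac{2576793}{412}$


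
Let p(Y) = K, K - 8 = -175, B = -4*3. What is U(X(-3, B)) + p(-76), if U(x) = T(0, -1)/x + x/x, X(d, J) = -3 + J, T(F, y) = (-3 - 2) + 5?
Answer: -166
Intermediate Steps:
B = -12
K = -167 (K = 8 - 175 = -167)
T(F, y) = 0 (T(F, y) = -5 + 5 = 0)
p(Y) = -167
U(x) = 1 (U(x) = 0/x + x/x = 0 + 1 = 1)
U(X(-3, B)) + p(-76) = 1 - 167 = -166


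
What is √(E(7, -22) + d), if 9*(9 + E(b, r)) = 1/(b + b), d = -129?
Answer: I*√243418/42 ≈ 11.747*I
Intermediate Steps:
E(b, r) = -9 + 1/(18*b) (E(b, r) = -9 + 1/(9*(b + b)) = -9 + 1/(9*((2*b))) = -9 + (1/(2*b))/9 = -9 + 1/(18*b))
√(E(7, -22) + d) = √((-9 + (1/18)/7) - 129) = √((-9 + (1/18)*(⅐)) - 129) = √((-9 + 1/126) - 129) = √(-1133/126 - 129) = √(-17387/126) = I*√243418/42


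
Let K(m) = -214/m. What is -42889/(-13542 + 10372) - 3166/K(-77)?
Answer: -381805347/339190 ≈ -1125.6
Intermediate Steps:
-42889/(-13542 + 10372) - 3166/K(-77) = -42889/(-13542 + 10372) - 3166/((-214/(-77))) = -42889/(-3170) - 3166/((-214*(-1/77))) = -42889*(-1/3170) - 3166/214/77 = 42889/3170 - 3166*77/214 = 42889/3170 - 121891/107 = -381805347/339190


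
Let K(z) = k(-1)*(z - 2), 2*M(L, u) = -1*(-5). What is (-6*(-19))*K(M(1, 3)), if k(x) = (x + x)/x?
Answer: 114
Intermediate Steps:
M(L, u) = 5/2 (M(L, u) = (-1*(-5))/2 = (½)*5 = 5/2)
k(x) = 2 (k(x) = (2*x)/x = 2)
K(z) = -4 + 2*z (K(z) = 2*(z - 2) = 2*(-2 + z) = -4 + 2*z)
(-6*(-19))*K(M(1, 3)) = (-6*(-19))*(-4 + 2*(5/2)) = 114*(-4 + 5) = 114*1 = 114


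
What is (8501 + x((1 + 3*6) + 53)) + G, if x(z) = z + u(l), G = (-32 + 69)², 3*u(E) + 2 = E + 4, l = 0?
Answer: 29828/3 ≈ 9942.7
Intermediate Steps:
u(E) = ⅔ + E/3 (u(E) = -⅔ + (E + 4)/3 = -⅔ + (4 + E)/3 = -⅔ + (4/3 + E/3) = ⅔ + E/3)
G = 1369 (G = 37² = 1369)
x(z) = ⅔ + z (x(z) = z + (⅔ + (⅓)*0) = z + (⅔ + 0) = z + ⅔ = ⅔ + z)
(8501 + x((1 + 3*6) + 53)) + G = (8501 + (⅔ + ((1 + 3*6) + 53))) + 1369 = (8501 + (⅔ + ((1 + 18) + 53))) + 1369 = (8501 + (⅔ + (19 + 53))) + 1369 = (8501 + (⅔ + 72)) + 1369 = (8501 + 218/3) + 1369 = 25721/3 + 1369 = 29828/3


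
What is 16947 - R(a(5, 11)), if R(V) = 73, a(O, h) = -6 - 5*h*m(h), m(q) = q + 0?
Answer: 16874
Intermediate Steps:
m(q) = q
a(O, h) = -6 - 5*h² (a(O, h) = -6 - 5*h*h = -6 - 5*h²)
16947 - R(a(5, 11)) = 16947 - 1*73 = 16947 - 73 = 16874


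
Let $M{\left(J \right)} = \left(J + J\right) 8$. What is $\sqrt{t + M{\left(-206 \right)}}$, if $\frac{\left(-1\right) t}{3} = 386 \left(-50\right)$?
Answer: $2 \sqrt{13651} \approx 233.68$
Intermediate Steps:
$t = 57900$ ($t = - 3 \cdot 386 \left(-50\right) = \left(-3\right) \left(-19300\right) = 57900$)
$M{\left(J \right)} = 16 J$ ($M{\left(J \right)} = 2 J 8 = 16 J$)
$\sqrt{t + M{\left(-206 \right)}} = \sqrt{57900 + 16 \left(-206\right)} = \sqrt{57900 - 3296} = \sqrt{54604} = 2 \sqrt{13651}$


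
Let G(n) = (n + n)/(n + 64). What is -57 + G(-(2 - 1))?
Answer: -3593/63 ≈ -57.032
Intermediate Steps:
G(n) = 2*n/(64 + n) (G(n) = (2*n)/(64 + n) = 2*n/(64 + n))
-57 + G(-(2 - 1)) = -57 + 2*(-(2 - 1))/(64 - (2 - 1)) = -57 + 2*(-1*1)/(64 - 1*1) = -57 + 2*(-1)/(64 - 1) = -57 + 2*(-1)/63 = -57 + 2*(-1)*(1/63) = -57 - 2/63 = -3593/63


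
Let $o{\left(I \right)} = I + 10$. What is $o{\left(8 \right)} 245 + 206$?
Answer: $4616$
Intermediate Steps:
$o{\left(I \right)} = 10 + I$
$o{\left(8 \right)} 245 + 206 = \left(10 + 8\right) 245 + 206 = 18 \cdot 245 + 206 = 4410 + 206 = 4616$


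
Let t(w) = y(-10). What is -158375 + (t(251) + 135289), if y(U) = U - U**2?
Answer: -23196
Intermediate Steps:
t(w) = -110 (t(w) = -10*(1 - 1*(-10)) = -10*(1 + 10) = -10*11 = -110)
-158375 + (t(251) + 135289) = -158375 + (-110 + 135289) = -158375 + 135179 = -23196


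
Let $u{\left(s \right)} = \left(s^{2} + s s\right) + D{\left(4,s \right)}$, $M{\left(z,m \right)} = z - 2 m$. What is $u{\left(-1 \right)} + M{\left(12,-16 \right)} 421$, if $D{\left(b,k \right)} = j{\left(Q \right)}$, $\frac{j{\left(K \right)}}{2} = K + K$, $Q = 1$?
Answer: $18530$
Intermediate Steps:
$j{\left(K \right)} = 4 K$ ($j{\left(K \right)} = 2 \left(K + K\right) = 2 \cdot 2 K = 4 K$)
$D{\left(b,k \right)} = 4$ ($D{\left(b,k \right)} = 4 \cdot 1 = 4$)
$u{\left(s \right)} = 4 + 2 s^{2}$ ($u{\left(s \right)} = \left(s^{2} + s s\right) + 4 = \left(s^{2} + s^{2}\right) + 4 = 2 s^{2} + 4 = 4 + 2 s^{2}$)
$u{\left(-1 \right)} + M{\left(12,-16 \right)} 421 = \left(4 + 2 \left(-1\right)^{2}\right) + \left(12 - -32\right) 421 = \left(4 + 2 \cdot 1\right) + \left(12 + 32\right) 421 = \left(4 + 2\right) + 44 \cdot 421 = 6 + 18524 = 18530$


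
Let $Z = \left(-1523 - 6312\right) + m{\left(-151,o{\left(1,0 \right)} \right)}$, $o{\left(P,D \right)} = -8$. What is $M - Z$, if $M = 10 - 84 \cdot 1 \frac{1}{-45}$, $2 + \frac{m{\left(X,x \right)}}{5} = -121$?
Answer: $\frac{126928}{15} \approx 8461.9$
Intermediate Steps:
$m{\left(X,x \right)} = -615$ ($m{\left(X,x \right)} = -10 + 5 \left(-121\right) = -10 - 605 = -615$)
$Z = -8450$ ($Z = \left(-1523 - 6312\right) - 615 = -7835 - 615 = -8450$)
$M = \frac{178}{15}$ ($M = 10 - 84 \cdot 1 \left(- \frac{1}{45}\right) = 10 - - \frac{28}{15} = 10 + \frac{28}{15} = \frac{178}{15} \approx 11.867$)
$M - Z = \frac{178}{15} - -8450 = \frac{178}{15} + 8450 = \frac{126928}{15}$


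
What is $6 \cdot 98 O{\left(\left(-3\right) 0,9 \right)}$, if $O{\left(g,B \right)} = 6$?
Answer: $3528$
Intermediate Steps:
$6 \cdot 98 O{\left(\left(-3\right) 0,9 \right)} = 6 \cdot 98 \cdot 6 = 588 \cdot 6 = 3528$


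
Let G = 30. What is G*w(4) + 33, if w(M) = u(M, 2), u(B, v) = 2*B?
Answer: 273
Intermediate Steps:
w(M) = 2*M
G*w(4) + 33 = 30*(2*4) + 33 = 30*8 + 33 = 240 + 33 = 273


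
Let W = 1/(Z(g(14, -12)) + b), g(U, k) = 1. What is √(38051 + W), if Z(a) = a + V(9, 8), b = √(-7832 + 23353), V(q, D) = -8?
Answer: √(-266356 + 38051*√15521)/√(-7 + √15521) ≈ 195.07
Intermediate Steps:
b = √15521 ≈ 124.58
Z(a) = -8 + a (Z(a) = a - 8 = -8 + a)
W = 1/(-7 + √15521) (W = 1/((-8 + 1) + √15521) = 1/(-7 + √15521) ≈ 0.0085046)
√(38051 + W) = √(38051 + (7/15472 + √15521/15472)) = √(588725079/15472 + √15521/15472)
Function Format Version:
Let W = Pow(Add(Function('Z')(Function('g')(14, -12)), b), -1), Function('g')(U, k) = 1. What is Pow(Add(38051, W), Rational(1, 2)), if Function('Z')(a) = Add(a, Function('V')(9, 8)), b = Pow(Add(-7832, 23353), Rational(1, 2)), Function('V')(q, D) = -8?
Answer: Mul(Pow(Add(-266356, Mul(38051, Pow(15521, Rational(1, 2)))), Rational(1, 2)), Pow(Add(-7, Pow(15521, Rational(1, 2))), Rational(-1, 2))) ≈ 195.07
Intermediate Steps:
b = Pow(15521, Rational(1, 2)) ≈ 124.58
Function('Z')(a) = Add(-8, a) (Function('Z')(a) = Add(a, -8) = Add(-8, a))
W = Pow(Add(-7, Pow(15521, Rational(1, 2))), -1) (W = Pow(Add(Add(-8, 1), Pow(15521, Rational(1, 2))), -1) = Pow(Add(-7, Pow(15521, Rational(1, 2))), -1) ≈ 0.0085046)
Pow(Add(38051, W), Rational(1, 2)) = Pow(Add(38051, Add(Rational(7, 15472), Mul(Rational(1, 15472), Pow(15521, Rational(1, 2))))), Rational(1, 2)) = Pow(Add(Rational(588725079, 15472), Mul(Rational(1, 15472), Pow(15521, Rational(1, 2)))), Rational(1, 2))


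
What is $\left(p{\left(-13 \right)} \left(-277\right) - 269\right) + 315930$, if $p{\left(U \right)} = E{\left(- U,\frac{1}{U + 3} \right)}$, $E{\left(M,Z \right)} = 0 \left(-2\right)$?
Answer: $315661$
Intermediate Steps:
$E{\left(M,Z \right)} = 0$
$p{\left(U \right)} = 0$
$\left(p{\left(-13 \right)} \left(-277\right) - 269\right) + 315930 = \left(0 \left(-277\right) - 269\right) + 315930 = \left(0 - 269\right) + 315930 = -269 + 315930 = 315661$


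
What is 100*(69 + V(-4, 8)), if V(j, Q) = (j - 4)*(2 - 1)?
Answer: 6100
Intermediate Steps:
V(j, Q) = -4 + j (V(j, Q) = (-4 + j)*1 = -4 + j)
100*(69 + V(-4, 8)) = 100*(69 + (-4 - 4)) = 100*(69 - 8) = 100*61 = 6100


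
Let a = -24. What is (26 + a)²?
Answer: 4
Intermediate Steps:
(26 + a)² = (26 - 24)² = 2² = 4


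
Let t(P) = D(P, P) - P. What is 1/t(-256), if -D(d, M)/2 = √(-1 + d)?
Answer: 64/16641 + I*√257/33282 ≈ 0.0038459 + 0.00048168*I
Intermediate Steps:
D(d, M) = -2*√(-1 + d)
t(P) = -P - 2*√(-1 + P) (t(P) = -2*√(-1 + P) - P = -P - 2*√(-1 + P))
1/t(-256) = 1/(-1*(-256) - 2*√(-1 - 256)) = 1/(256 - 2*I*√257)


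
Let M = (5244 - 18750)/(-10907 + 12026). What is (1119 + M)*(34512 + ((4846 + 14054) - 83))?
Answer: 22018744165/373 ≈ 5.9031e+7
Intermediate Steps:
M = -4502/373 (M = -13506/1119 = -13506*1/1119 = -4502/373 ≈ -12.070)
(1119 + M)*(34512 + ((4846 + 14054) - 83)) = (1119 - 4502/373)*(34512 + ((4846 + 14054) - 83)) = 412885*(34512 + (18900 - 83))/373 = 412885*(34512 + 18817)/373 = (412885/373)*53329 = 22018744165/373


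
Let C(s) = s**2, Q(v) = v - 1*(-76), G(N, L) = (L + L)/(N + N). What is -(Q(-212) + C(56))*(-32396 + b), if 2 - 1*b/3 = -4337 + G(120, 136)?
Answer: 58147200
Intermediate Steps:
G(N, L) = L/N (G(N, L) = (2*L)/((2*N)) = (2*L)*(1/(2*N)) = L/N)
Q(v) = 76 + v (Q(v) = v + 76 = 76 + v)
b = 65068/5 (b = 6 - 3*(-4337 + 136/120) = 6 - 3*(-4337 + 136*(1/120)) = 6 - 3*(-4337 + 17/15) = 6 - 3*(-65038/15) = 6 + 65038/5 = 65068/5 ≈ 13014.)
-(Q(-212) + C(56))*(-32396 + b) = -((76 - 212) + 56**2)*(-32396 + 65068/5) = -(-136 + 3136)*(-96912)/5 = -3000*(-96912)/5 = -1*(-58147200) = 58147200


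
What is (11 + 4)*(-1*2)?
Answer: -30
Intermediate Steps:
(11 + 4)*(-1*2) = 15*(-2) = -30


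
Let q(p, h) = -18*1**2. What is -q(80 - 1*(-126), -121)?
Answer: 18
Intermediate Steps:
q(p, h) = -18 (q(p, h) = -18*1 = -18)
-q(80 - 1*(-126), -121) = -1*(-18) = 18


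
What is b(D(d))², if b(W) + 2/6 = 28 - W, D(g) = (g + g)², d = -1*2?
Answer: 1225/9 ≈ 136.11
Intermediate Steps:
d = -2
D(g) = 4*g² (D(g) = (2*g)² = 4*g²)
b(W) = 83/3 - W (b(W) = -⅓ + (28 - W) = 83/3 - W)
b(D(d))² = (83/3 - 4*(-2)²)² = (83/3 - 4*4)² = (83/3 - 1*16)² = (83/3 - 16)² = (35/3)² = 1225/9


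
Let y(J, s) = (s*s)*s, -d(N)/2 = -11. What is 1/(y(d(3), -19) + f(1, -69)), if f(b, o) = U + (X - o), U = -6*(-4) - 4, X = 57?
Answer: -1/6713 ≈ -0.00014896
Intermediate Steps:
U = 20 (U = 24 - 4 = 20)
d(N) = 22 (d(N) = -2*(-11) = 22)
y(J, s) = s³ (y(J, s) = s²*s = s³)
f(b, o) = 77 - o (f(b, o) = 20 + (57 - o) = 77 - o)
1/(y(d(3), -19) + f(1, -69)) = 1/((-19)³ + (77 - 1*(-69))) = 1/(-6859 + (77 + 69)) = 1/(-6859 + 146) = 1/(-6713) = -1/6713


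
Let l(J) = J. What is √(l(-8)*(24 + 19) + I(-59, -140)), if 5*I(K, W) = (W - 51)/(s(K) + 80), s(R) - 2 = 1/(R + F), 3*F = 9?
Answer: 4*I*√11344383955/22955 ≈ 18.56*I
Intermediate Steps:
F = 3 (F = (⅓)*9 = 3)
s(R) = 2 + 1/(3 + R) (s(R) = 2 + 1/(R + 3) = 2 + 1/(3 + R))
I(K, W) = (-51 + W)/(5*(80 + (7 + 2*K)/(3 + K))) (I(K, W) = ((W - 51)/((7 + 2*K)/(3 + K) + 80))/5 = ((-51 + W)/(80 + (7 + 2*K)/(3 + K)))/5 = (-51 + W)/(5*(80 + (7 + 2*K)/(3 + K))))
√(l(-8)*(24 + 19) + I(-59, -140)) = √(-8*(24 + 19) + (-51 - 140)*(3 - 59)/(5*(247 + 82*(-59)))) = √(-8*43 + (⅕)*(-191)*(-56)/(247 - 4838)) = √(-344 + (⅕)*(-191)*(-56)/(-4591)) = √(-344 + (⅕)*(-1/4591)*(-191)*(-56)) = √(-344 - 10696/22955) = √(-7907216/22955) = 4*I*√11344383955/22955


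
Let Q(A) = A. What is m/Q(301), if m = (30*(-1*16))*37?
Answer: -17760/301 ≈ -59.003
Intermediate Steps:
m = -17760 (m = (30*(-16))*37 = -480*37 = -17760)
m/Q(301) = -17760/301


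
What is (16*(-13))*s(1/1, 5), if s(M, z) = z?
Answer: -1040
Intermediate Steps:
(16*(-13))*s(1/1, 5) = (16*(-13))*5 = -208*5 = -1040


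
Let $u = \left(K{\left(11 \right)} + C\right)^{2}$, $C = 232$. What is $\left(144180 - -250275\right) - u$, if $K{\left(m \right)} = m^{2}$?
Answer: $269846$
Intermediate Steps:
$u = 124609$ ($u = \left(11^{2} + 232\right)^{2} = \left(121 + 232\right)^{2} = 353^{2} = 124609$)
$\left(144180 - -250275\right) - u = \left(144180 - -250275\right) - 124609 = \left(144180 + 250275\right) - 124609 = 394455 - 124609 = 269846$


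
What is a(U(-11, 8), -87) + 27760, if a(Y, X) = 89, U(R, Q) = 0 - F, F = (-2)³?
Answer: 27849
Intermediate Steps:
F = -8
U(R, Q) = 8 (U(R, Q) = 0 - 1*(-8) = 0 + 8 = 8)
a(U(-11, 8), -87) + 27760 = 89 + 27760 = 27849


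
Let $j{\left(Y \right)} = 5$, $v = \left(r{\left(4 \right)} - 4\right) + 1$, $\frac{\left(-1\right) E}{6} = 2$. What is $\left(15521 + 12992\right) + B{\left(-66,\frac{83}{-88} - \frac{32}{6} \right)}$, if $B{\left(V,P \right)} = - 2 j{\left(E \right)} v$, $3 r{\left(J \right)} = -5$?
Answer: $\frac{85679}{3} \approx 28560.0$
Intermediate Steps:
$E = -12$ ($E = \left(-6\right) 2 = -12$)
$r{\left(J \right)} = - \frac{5}{3}$ ($r{\left(J \right)} = \frac{1}{3} \left(-5\right) = - \frac{5}{3}$)
$v = - \frac{14}{3}$ ($v = \left(- \frac{5}{3} - 4\right) + 1 = - \frac{17}{3} + 1 = - \frac{14}{3} \approx -4.6667$)
$B{\left(V,P \right)} = \frac{140}{3}$ ($B{\left(V,P \right)} = \left(-2\right) 5 \left(- \frac{14}{3}\right) = \left(-10\right) \left(- \frac{14}{3}\right) = \frac{140}{3}$)
$\left(15521 + 12992\right) + B{\left(-66,\frac{83}{-88} - \frac{32}{6} \right)} = \left(15521 + 12992\right) + \frac{140}{3} = 28513 + \frac{140}{3} = \frac{85679}{3}$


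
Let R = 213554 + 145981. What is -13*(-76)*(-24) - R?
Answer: -383247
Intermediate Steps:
R = 359535
-13*(-76)*(-24) - R = -13*(-76)*(-24) - 1*359535 = 988*(-24) - 359535 = -23712 - 359535 = -383247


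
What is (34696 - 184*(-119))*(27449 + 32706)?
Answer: 3404291760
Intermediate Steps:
(34696 - 184*(-119))*(27449 + 32706) = (34696 + 21896)*60155 = 56592*60155 = 3404291760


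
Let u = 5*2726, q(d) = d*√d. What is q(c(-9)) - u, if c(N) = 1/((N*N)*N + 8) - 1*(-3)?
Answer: -13630 + 2162*√1558802/519841 ≈ -13625.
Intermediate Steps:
c(N) = 3 + 1/(8 + N³) (c(N) = 1/(N²*N + 8) + 3 = 1/(N³ + 8) + 3 = 1/(8 + N³) + 3 = 3 + 1/(8 + N³))
q(d) = d^(3/2)
u = 13630
q(c(-9)) - u = ((25 + 3*(-9)³)/(8 + (-9)³))^(3/2) - 1*13630 = ((25 + 3*(-729))/(8 - 729))^(3/2) - 13630 = ((25 - 2187)/(-721))^(3/2) - 13630 = (-1/721*(-2162))^(3/2) - 13630 = (2162/721)^(3/2) - 13630 = 2162*√1558802/519841 - 13630 = -13630 + 2162*√1558802/519841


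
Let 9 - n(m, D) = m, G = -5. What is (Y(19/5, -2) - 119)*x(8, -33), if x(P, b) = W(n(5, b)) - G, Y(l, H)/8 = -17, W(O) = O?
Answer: -2295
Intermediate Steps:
n(m, D) = 9 - m
Y(l, H) = -136 (Y(l, H) = 8*(-17) = -136)
x(P, b) = 9 (x(P, b) = (9 - 1*5) - 1*(-5) = (9 - 5) + 5 = 4 + 5 = 9)
(Y(19/5, -2) - 119)*x(8, -33) = (-136 - 119)*9 = -255*9 = -2295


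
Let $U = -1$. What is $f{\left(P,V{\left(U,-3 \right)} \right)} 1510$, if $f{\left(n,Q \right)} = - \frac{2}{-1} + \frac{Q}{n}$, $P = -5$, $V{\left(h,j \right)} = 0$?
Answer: $3020$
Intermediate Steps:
$f{\left(n,Q \right)} = 2 + \frac{Q}{n}$ ($f{\left(n,Q \right)} = \left(-2\right) \left(-1\right) + \frac{Q}{n} = 2 + \frac{Q}{n}$)
$f{\left(P,V{\left(U,-3 \right)} \right)} 1510 = \left(2 + \frac{0}{-5}\right) 1510 = \left(2 + 0 \left(- \frac{1}{5}\right)\right) 1510 = \left(2 + 0\right) 1510 = 2 \cdot 1510 = 3020$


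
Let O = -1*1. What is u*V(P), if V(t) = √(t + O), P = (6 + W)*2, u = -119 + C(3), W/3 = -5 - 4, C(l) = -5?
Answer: -124*I*√43 ≈ -813.12*I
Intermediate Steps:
W = -27 (W = 3*(-5 - 4) = 3*(-9) = -27)
O = -1
u = -124 (u = -119 - 5 = -124)
P = -42 (P = (6 - 27)*2 = -21*2 = -42)
V(t) = √(-1 + t) (V(t) = √(t - 1) = √(-1 + t))
u*V(P) = -124*√(-1 - 42) = -124*I*√43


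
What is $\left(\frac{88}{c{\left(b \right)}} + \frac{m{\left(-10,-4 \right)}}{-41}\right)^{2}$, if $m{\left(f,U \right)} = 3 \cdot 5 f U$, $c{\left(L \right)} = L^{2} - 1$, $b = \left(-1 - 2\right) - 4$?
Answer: $\frac{9916201}{60516} \approx 163.86$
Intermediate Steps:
$b = -7$ ($b = -3 - 4 = -7$)
$c{\left(L \right)} = -1 + L^{2}$
$m{\left(f,U \right)} = 15 U f$
$\left(\frac{88}{c{\left(b \right)}} + \frac{m{\left(-10,-4 \right)}}{-41}\right)^{2} = \left(\frac{88}{-1 + \left(-7\right)^{2}} + \frac{15 \left(-4\right) \left(-10\right)}{-41}\right)^{2} = \left(\frac{88}{-1 + 49} + 600 \left(- \frac{1}{41}\right)\right)^{2} = \left(\frac{88}{48} - \frac{600}{41}\right)^{2} = \left(88 \cdot \frac{1}{48} - \frac{600}{41}\right)^{2} = \left(\frac{11}{6} - \frac{600}{41}\right)^{2} = \left(- \frac{3149}{246}\right)^{2} = \frac{9916201}{60516}$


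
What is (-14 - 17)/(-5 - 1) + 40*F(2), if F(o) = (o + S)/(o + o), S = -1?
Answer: 91/6 ≈ 15.167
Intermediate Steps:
F(o) = (-1 + o)/(2*o) (F(o) = (o - 1)/(o + o) = (-1 + o)/((2*o)) = (-1 + o)*(1/(2*o)) = (-1 + o)/(2*o))
(-14 - 17)/(-5 - 1) + 40*F(2) = (-14 - 17)/(-5 - 1) + 40*((½)*(-1 + 2)/2) = -31/(-6) + 40*((½)*(½)*1) = -31*(-⅙) + 40*(¼) = 31/6 + 10 = 91/6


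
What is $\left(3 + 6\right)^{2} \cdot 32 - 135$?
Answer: $2457$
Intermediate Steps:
$\left(3 + 6\right)^{2} \cdot 32 - 135 = 9^{2} \cdot 32 - 135 = 81 \cdot 32 - 135 = 2592 - 135 = 2457$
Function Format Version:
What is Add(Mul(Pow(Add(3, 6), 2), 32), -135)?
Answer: 2457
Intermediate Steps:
Add(Mul(Pow(Add(3, 6), 2), 32), -135) = Add(Mul(Pow(9, 2), 32), -135) = Add(Mul(81, 32), -135) = Add(2592, -135) = 2457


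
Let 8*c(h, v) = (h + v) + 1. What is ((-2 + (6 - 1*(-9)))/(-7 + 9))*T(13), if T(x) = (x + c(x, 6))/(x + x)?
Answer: 31/8 ≈ 3.8750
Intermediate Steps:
c(h, v) = ⅛ + h/8 + v/8 (c(h, v) = ((h + v) + 1)/8 = (1 + h + v)/8 = ⅛ + h/8 + v/8)
T(x) = (7/8 + 9*x/8)/(2*x) (T(x) = (x + (⅛ + x/8 + (⅛)*6))/(x + x) = (x + (⅛ + x/8 + ¾))/((2*x)) = (x + (7/8 + x/8))*(1/(2*x)) = (7/8 + 9*x/8)*(1/(2*x)) = (7/8 + 9*x/8)/(2*x))
((-2 + (6 - 1*(-9)))/(-7 + 9))*T(13) = ((-2 + (6 - 1*(-9)))/(-7 + 9))*((1/16)*(7 + 9*13)/13) = ((-2 + (6 + 9))/2)*((1/16)*(1/13)*(7 + 117)) = ((-2 + 15)*(½))*((1/16)*(1/13)*124) = (13*(½))*(31/52) = (13/2)*(31/52) = 31/8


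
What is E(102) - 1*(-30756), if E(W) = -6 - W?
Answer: 30648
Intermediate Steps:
E(102) - 1*(-30756) = (-6 - 1*102) - 1*(-30756) = (-6 - 102) + 30756 = -108 + 30756 = 30648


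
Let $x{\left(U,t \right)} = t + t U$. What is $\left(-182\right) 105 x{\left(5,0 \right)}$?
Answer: $0$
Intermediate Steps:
$x{\left(U,t \right)} = t + U t$
$\left(-182\right) 105 x{\left(5,0 \right)} = \left(-182\right) 105 \cdot 0 \left(1 + 5\right) = - 19110 \cdot 0 \cdot 6 = \left(-19110\right) 0 = 0$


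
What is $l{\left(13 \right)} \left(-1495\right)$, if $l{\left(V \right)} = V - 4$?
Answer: $-13455$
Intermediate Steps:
$l{\left(V \right)} = -4 + V$ ($l{\left(V \right)} = V - 4 = -4 + V$)
$l{\left(13 \right)} \left(-1495\right) = \left(-4 + 13\right) \left(-1495\right) = 9 \left(-1495\right) = -13455$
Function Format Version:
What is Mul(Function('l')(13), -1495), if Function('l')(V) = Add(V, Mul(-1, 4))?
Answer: -13455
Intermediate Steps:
Function('l')(V) = Add(-4, V) (Function('l')(V) = Add(V, -4) = Add(-4, V))
Mul(Function('l')(13), -1495) = Mul(Add(-4, 13), -1495) = Mul(9, -1495) = -13455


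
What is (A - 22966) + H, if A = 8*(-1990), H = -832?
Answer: -39718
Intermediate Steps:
A = -15920
(A - 22966) + H = (-15920 - 22966) - 832 = -38886 - 832 = -39718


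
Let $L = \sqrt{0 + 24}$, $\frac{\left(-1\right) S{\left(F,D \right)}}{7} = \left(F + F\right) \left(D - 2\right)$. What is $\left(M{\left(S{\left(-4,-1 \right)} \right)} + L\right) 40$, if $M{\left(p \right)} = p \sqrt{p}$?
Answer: $80 \sqrt{6} - 13440 i \sqrt{42} \approx 195.96 - 87101.0 i$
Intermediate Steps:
$S{\left(F,D \right)} = - 14 F \left(-2 + D\right)$ ($S{\left(F,D \right)} = - 7 \left(F + F\right) \left(D - 2\right) = - 7 \cdot 2 F \left(-2 + D\right) = - 14 F \left(-2 + D\right)$)
$L = 2 \sqrt{6}$ ($L = \sqrt{24} = 2 \sqrt{6} \approx 4.899$)
$M{\left(p \right)} = p^{\frac{3}{2}}$
$\left(M{\left(S{\left(-4,-1 \right)} \right)} + L\right) 40 = \left(\left(14 \left(-4\right) \left(2 - -1\right)\right)^{\frac{3}{2}} + 2 \sqrt{6}\right) 40 = \left(\left(14 \left(-4\right) \left(2 + 1\right)\right)^{\frac{3}{2}} + 2 \sqrt{6}\right) 40 = \left(\left(14 \left(-4\right) 3\right)^{\frac{3}{2}} + 2 \sqrt{6}\right) 40 = \left(\left(-168\right)^{\frac{3}{2}} + 2 \sqrt{6}\right) 40 = \left(- 336 i \sqrt{42} + 2 \sqrt{6}\right) 40 = \left(2 \sqrt{6} - 336 i \sqrt{42}\right) 40 = 80 \sqrt{6} - 13440 i \sqrt{42}$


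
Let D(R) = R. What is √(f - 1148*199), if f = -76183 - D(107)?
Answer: I*√304742 ≈ 552.03*I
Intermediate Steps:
f = -76290 (f = -76183 - 1*107 = -76183 - 107 = -76290)
√(f - 1148*199) = √(-76290 - 1148*199) = √(-76290 - 228452) = √(-304742) = I*√304742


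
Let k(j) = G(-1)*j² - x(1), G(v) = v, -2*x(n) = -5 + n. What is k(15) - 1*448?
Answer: -675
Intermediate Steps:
x(n) = 5/2 - n/2 (x(n) = -(-5 + n)/2 = 5/2 - n/2)
k(j) = -2 - j² (k(j) = -j² - (5/2 - ½*1) = -j² - (5/2 - ½) = -j² - 1*2 = -j² - 2 = -2 - j²)
k(15) - 1*448 = (-2 - 1*15²) - 1*448 = (-2 - 1*225) - 448 = (-2 - 225) - 448 = -227 - 448 = -675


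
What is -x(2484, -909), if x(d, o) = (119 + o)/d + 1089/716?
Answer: -534859/444636 ≈ -1.2029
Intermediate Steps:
x(d, o) = 1089/716 + (119 + o)/d (x(d, o) = (119 + o)/d + 1089*(1/716) = (119 + o)/d + 1089/716 = 1089/716 + (119 + o)/d)
-x(2484, -909) = -(119 - 909 + (1089/716)*2484)/2484 = -(119 - 909 + 676269/179)/2484 = -534859/(2484*179) = -1*534859/444636 = -534859/444636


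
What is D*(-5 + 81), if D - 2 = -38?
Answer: -2736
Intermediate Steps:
D = -36 (D = 2 - 38 = -36)
D*(-5 + 81) = -36*(-5 + 81) = -36*76 = -2736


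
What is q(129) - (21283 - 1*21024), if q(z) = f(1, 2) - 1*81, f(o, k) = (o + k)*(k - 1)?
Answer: -337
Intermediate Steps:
f(o, k) = (-1 + k)*(k + o) (f(o, k) = (k + o)*(-1 + k) = (-1 + k)*(k + o))
q(z) = -78 (q(z) = (2² - 1*2 - 1*1 + 2*1) - 1*81 = (4 - 2 - 1 + 2) - 81 = 3 - 81 = -78)
q(129) - (21283 - 1*21024) = -78 - (21283 - 1*21024) = -78 - (21283 - 21024) = -78 - 1*259 = -78 - 259 = -337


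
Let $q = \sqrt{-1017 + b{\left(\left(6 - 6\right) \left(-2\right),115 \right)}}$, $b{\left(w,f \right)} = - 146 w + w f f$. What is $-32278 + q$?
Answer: $-32278 + 3 i \sqrt{113} \approx -32278.0 + 31.89 i$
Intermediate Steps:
$b{\left(w,f \right)} = - 146 w + w f^{2}$ ($b{\left(w,f \right)} = - 146 w + f w f = - 146 w + w f^{2}$)
$q = 3 i \sqrt{113}$ ($q = \sqrt{-1017 + \left(6 - 6\right) \left(-2\right) \left(-146 + 115^{2}\right)} = \sqrt{-1017 + 0 \left(-2\right) \left(-146 + 13225\right)} = \sqrt{-1017 + 0 \cdot 13079} = \sqrt{-1017 + 0} = \sqrt{-1017} = 3 i \sqrt{113} \approx 31.89 i$)
$-32278 + q = -32278 + 3 i \sqrt{113}$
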